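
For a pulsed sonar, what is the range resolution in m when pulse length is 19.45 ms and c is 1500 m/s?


14.5875 m


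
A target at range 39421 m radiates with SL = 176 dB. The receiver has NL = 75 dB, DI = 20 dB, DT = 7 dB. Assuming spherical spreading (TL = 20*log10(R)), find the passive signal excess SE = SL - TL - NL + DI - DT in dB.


22.09 dB


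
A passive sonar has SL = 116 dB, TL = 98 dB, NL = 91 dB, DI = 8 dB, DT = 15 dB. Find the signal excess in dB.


-80 dB


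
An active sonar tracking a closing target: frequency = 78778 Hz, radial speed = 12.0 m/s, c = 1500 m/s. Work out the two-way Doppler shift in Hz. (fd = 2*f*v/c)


fd = 2*f*v/c = 2 * 78778 * 12.0 / 1500 = 1260.45

1260.45 Hz


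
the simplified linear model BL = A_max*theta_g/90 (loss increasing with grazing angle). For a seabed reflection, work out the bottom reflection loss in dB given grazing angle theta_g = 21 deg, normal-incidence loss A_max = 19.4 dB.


4.53 dB


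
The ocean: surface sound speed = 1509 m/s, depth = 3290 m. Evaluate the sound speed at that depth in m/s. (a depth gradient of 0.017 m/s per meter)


c = 1509 + 0.017 * 3290 = 1564.93

1564.93 m/s


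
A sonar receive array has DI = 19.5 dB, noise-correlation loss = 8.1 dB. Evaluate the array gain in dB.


11.4 dB


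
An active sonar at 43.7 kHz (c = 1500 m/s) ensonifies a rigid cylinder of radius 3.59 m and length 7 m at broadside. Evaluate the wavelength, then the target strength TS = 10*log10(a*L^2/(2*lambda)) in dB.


Step 1: lambda = c/f = 1500/43700 = 0.03432 m
Step 2: TS = 10*log10(a*L^2/(2*lambda)) = 10*log10(3.59*7^2/(2*0.03432)) = 34.09

34.09 dB


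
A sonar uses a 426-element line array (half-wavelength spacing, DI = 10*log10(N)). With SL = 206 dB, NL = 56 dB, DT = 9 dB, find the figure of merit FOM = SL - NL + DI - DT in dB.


167.29 dB


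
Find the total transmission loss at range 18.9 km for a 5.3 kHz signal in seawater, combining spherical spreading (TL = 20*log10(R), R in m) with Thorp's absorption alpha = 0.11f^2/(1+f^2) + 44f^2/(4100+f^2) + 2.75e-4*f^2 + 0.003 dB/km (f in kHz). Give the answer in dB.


93.4 dB


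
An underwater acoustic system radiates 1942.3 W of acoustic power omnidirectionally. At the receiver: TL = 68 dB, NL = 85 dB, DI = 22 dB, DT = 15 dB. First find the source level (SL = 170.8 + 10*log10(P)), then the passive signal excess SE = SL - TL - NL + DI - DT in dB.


Step 1: SL = 170.8 + 10*log10(1942.3) = 203.68 dB
Step 2: SE = SL - TL - NL + DI - DT = 203.68 - 68 - 85 + 22 - 15 = 57.68

57.68 dB


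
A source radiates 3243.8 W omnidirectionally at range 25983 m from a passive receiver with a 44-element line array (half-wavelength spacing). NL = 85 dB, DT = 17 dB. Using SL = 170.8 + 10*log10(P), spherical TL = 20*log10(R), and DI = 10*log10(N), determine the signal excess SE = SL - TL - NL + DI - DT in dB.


Step 1: SL = 170.8 + 10*log10(3243.8) = 205.91 dB
Step 2: TL = 20*log10(25983) = 88.29 dB
Step 3: DI = 10*log10(44) = 16.43 dB
Step 4: SE = SL - TL - NL + DI - DT = 205.91 - 88.29 - 85 + 16.43 - 17 = 32.05

32.05 dB


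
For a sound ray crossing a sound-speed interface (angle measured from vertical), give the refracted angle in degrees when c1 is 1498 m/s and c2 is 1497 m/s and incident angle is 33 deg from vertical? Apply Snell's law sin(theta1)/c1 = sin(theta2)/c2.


32.98 deg


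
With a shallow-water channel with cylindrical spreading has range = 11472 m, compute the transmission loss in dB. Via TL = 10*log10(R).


TL = 10*log10(11472) = 40.6

40.6 dB


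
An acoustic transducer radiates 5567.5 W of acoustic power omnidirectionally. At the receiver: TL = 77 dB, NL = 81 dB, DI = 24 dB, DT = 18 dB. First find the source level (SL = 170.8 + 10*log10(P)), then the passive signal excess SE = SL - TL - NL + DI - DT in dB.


Step 1: SL = 170.8 + 10*log10(5567.5) = 208.26 dB
Step 2: SE = SL - TL - NL + DI - DT = 208.26 - 77 - 81 + 24 - 18 = 56.26

56.26 dB


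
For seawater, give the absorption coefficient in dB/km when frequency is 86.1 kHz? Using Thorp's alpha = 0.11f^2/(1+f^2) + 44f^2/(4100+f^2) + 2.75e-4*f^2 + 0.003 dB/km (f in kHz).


f^2 = 7413.21
alpha = 0.11*7413.21/(1+7413.21) + 44*7413.21/(4100+7413.21) + 2.75e-4*7413.21 + 0.003 = 30.483

30.483 dB/km


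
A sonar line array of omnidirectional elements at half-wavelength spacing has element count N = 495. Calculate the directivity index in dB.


DI = 10*log10(495) = 26.95

26.95 dB


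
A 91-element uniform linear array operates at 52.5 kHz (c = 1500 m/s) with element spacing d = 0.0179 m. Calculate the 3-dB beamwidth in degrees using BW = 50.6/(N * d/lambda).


Step 1: lambda = 1500/52500 = 0.02857 m
Step 2: d/lambda = 0.0179/0.02857 = 0.6265
Step 3: BW = 50.6/(N * d/lambda) = 50.6/(91 * 0.6265) = 0.89

0.89 deg


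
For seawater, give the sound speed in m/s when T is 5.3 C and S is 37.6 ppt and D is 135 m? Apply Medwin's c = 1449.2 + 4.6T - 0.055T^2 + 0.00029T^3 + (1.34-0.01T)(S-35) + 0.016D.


c = 1449.2 + 4.6*5.3 - 0.055*5.3^2 + 0.00029*5.3^3 + (1.34 - 0.01*5.3)*(37.6 - 35) + 0.016*135 = 1477.58

1477.58 m/s


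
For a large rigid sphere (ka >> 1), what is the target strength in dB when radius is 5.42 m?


TS = 10*log10(5.42^2 / 4) = 10*log10(7.3441) = 8.66

8.66 dB


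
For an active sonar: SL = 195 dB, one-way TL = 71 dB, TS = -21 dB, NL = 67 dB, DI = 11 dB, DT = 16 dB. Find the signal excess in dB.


SE = SL - 2*TL + TS - NL + DI - DT = 195 - 2*71 + (-21) - 67 + 11 - 16 = -40

-40 dB


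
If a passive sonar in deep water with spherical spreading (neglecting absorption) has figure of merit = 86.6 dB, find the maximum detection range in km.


At max range FOM = TL, so 20*log10(R) = 86.6
R = 10^(86.6/20) = 21379.62 m = 21.38 km

21.38 km


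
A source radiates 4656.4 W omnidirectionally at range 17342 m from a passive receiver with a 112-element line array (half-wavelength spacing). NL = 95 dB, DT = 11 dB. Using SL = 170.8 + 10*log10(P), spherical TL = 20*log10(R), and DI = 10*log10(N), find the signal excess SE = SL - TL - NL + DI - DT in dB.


37.19 dB


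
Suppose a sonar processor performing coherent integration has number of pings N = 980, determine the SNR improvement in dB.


Gain = 10*log10(980) = 29.91

29.91 dB


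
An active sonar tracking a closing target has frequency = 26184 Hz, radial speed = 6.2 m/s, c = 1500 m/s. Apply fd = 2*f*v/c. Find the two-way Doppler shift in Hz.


fd = 2*f*v/c = 2 * 26184 * 6.2 / 1500 = 216.45

216.45 Hz


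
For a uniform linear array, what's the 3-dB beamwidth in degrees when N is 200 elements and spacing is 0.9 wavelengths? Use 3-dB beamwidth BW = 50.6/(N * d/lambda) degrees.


BW = 50.6 / (200 * 0.9) = 50.6 / 180.0 = 0.28

0.28 deg


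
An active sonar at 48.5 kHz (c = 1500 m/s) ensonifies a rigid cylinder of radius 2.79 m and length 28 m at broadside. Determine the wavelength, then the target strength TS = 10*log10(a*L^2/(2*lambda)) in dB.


Step 1: lambda = c/f = 1500/48500 = 0.03093 m
Step 2: TS = 10*log10(a*L^2/(2*lambda)) = 10*log10(2.79*28^2/(2*0.03093)) = 45.49

45.49 dB


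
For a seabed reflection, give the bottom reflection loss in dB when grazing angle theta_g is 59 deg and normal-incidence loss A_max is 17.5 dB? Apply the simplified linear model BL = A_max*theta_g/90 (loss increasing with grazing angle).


11.47 dB


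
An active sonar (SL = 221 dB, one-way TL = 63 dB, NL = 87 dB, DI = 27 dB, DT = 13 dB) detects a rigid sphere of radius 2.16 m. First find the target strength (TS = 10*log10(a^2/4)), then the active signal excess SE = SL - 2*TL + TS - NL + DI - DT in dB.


Step 1: TS = 10*log10(2.16^2/4) = 0.67 dB
Step 2: SE = SL - 2*TL + TS - NL + DI - DT = 221 - 2*63 + (0.67) - 87 + 27 - 13 = 22.67

22.67 dB


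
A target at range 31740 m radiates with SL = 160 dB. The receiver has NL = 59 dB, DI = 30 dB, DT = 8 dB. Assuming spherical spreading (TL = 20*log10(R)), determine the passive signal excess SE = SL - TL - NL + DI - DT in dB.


Step 1: TL = 20*log10(31740) = 90.03 dB
Step 2: SE = 160 - 90.03 - 59 + 30 - 8 = 32.97

32.97 dB


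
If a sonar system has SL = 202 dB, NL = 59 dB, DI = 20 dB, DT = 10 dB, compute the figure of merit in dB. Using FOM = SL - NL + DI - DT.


153 dB


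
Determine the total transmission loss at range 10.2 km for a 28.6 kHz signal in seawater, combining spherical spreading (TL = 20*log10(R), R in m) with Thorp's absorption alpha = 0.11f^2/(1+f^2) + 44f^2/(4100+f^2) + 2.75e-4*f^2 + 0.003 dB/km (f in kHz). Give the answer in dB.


Step 1 (Thorp): alpha = 0.11*817.96/(1+817.96) + 44*817.96/(4100+817.96) + 2.75e-4*817.96 + 0.003 = 7.6559 dB/km
Step 2: TL_spread = 20*log10(10200) = 80.17 dB
Step 3: TL_abs = alpha*R = 7.6559 * 10.2 = 78.09 dB
Step 4: TL_total = 80.17 + 78.09 = 158.26

158.26 dB


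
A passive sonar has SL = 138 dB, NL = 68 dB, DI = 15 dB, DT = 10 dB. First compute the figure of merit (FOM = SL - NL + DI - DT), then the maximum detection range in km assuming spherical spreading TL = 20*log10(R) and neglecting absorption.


Step 1: FOM = SL - NL + DI - DT = 138 - 68 + 15 - 10 = 75 dB
Step 2: at max range FOM = TL = 20*log10(R), so R = 10^(75/20) = 5623.41 m = 5.62 km

5.62 km


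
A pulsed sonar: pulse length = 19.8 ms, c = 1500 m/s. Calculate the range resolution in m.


14.85 m


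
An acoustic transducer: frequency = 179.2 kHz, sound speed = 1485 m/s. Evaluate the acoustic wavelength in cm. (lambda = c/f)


lambda = c/f = 1485 / 179200 = 0.0083 m = 0.83 cm

0.83 cm


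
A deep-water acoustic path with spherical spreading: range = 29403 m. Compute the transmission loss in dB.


89.37 dB


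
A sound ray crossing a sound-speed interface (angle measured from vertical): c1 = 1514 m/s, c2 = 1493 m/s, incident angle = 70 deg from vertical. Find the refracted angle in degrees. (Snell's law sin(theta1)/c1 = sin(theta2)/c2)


sin(theta2) = (c2/c1)*sin(theta1) = (1493/1514)*sin(70 deg) = 0.92666
theta2 = arcsin(0.92666) = 67.92

67.92 deg


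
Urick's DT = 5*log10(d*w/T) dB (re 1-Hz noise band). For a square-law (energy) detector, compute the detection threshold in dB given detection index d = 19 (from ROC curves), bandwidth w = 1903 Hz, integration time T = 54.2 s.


DT = 5*log10(d*w/T) = 5*log10(19 * 1903 / 54.2) = 5*log10(667.1) = 14.12

14.12 dB


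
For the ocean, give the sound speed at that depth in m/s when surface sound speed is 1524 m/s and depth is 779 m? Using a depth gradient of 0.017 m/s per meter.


c = 1524 + 0.017 * 779 = 1537.243

1537.243 m/s


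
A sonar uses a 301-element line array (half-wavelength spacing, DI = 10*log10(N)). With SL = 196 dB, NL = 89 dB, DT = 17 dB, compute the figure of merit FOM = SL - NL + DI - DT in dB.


Step 1: DI = 10*log10(301) = 24.79 dB
Step 2: FOM = SL - NL + DI - DT = 196 - 89 + 24.79 - 17 = 114.79

114.79 dB


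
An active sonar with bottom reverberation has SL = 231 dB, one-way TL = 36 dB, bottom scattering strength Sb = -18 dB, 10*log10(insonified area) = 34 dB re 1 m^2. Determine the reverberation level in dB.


175 dB


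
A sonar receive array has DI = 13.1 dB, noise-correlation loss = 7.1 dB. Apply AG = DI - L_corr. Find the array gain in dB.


AG = DI - L_corr = 13.1 - 7.1 = 6.0

6.0 dB


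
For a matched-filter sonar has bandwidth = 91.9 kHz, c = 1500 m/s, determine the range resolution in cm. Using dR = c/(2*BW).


dR = c/(2*BW) = 1500 / (2 * 91.9e3) = 0.0082 m = 0.82 cm

0.82 cm


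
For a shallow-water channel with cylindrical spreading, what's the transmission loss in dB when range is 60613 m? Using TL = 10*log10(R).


TL = 10*log10(60613) = 47.83

47.83 dB


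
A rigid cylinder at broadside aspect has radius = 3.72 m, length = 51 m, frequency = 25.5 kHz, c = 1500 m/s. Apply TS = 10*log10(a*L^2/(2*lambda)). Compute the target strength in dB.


lambda = 1500/25500 = 0.05882 m
TS = 10*log10(3.72*51^2/(2*0.05882)) = 49.15

49.15 dB


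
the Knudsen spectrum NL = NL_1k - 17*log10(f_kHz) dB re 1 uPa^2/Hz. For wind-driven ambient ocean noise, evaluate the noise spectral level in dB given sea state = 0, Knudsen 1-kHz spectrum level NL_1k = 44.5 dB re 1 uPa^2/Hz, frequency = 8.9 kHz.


NL = NL_1k - 17*log10(f_kHz) = 44.5 - 17*log10(8.9) = 44.5 - (16.14) = 28.36

28.36 dB


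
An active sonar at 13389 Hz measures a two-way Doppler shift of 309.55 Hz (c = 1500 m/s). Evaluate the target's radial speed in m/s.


From fd = 2*f*v/c, v = c*fd/(2*f) = 1500 * 309.55 / (2*13389) = 17.34

17.34 m/s


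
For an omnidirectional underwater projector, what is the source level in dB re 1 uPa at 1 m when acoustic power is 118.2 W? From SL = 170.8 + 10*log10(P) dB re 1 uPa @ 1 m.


SL = 170.8 + 10*log10(118.2) = 170.8 + 20.73 = 191.53

191.53 dB


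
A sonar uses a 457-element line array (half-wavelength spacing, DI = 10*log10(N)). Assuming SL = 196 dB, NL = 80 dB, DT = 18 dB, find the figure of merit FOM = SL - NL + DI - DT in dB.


Step 1: DI = 10*log10(457) = 26.6 dB
Step 2: FOM = SL - NL + DI - DT = 196 - 80 + 26.6 - 18 = 124.6

124.6 dB


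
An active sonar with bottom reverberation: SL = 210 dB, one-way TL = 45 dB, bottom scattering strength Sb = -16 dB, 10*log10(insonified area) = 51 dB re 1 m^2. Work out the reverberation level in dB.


155 dB


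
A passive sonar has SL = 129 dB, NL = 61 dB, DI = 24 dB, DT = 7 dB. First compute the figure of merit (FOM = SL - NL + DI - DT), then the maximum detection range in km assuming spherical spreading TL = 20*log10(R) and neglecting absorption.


Step 1: FOM = SL - NL + DI - DT = 129 - 61 + 24 - 7 = 85 dB
Step 2: at max range FOM = TL = 20*log10(R), so R = 10^(85/20) = 17782.79 m = 17.78 km

17.78 km


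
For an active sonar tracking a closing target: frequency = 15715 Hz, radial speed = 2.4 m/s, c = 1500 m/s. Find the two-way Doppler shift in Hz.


fd = 2*f*v/c = 2 * 15715 * 2.4 / 1500 = 50.29

50.29 Hz


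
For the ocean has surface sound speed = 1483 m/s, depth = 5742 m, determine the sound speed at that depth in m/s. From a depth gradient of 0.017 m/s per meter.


c = 1483 + 0.017 * 5742 = 1580.614

1580.614 m/s


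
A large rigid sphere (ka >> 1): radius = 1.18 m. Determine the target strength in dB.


-4.58 dB


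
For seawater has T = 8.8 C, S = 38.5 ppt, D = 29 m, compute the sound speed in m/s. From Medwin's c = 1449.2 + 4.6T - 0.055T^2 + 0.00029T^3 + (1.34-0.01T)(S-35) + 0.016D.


c = 1449.2 + 4.6*8.8 - 0.055*8.8^2 + 0.00029*8.8^3 + (1.34 - 0.01*8.8)*(38.5 - 35) + 0.016*29 = 1490.46

1490.46 m/s


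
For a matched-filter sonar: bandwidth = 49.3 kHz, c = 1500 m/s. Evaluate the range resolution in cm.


1.52 cm


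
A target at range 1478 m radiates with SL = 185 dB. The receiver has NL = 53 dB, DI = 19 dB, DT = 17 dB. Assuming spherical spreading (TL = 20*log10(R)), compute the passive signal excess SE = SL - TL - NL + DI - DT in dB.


Step 1: TL = 20*log10(1478) = 63.39 dB
Step 2: SE = 185 - 63.39 - 53 + 19 - 17 = 70.61

70.61 dB


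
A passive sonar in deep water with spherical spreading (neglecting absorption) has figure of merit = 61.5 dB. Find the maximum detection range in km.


At max range FOM = TL, so 20*log10(R) = 61.5
R = 10^(61.5/20) = 1188.5 m = 1.19 km

1.19 km


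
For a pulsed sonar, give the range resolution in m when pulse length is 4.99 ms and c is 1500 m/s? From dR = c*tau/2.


dR = c*tau/2 = 1500 * 4.99e-3 / 2 = 3.7425

3.7425 m


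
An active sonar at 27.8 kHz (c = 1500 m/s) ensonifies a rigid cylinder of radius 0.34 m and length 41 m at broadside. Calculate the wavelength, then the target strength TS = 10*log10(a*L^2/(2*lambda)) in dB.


Step 1: lambda = c/f = 1500/27800 = 0.05396 m
Step 2: TS = 10*log10(a*L^2/(2*lambda)) = 10*log10(0.34*41^2/(2*0.05396)) = 37.24

37.24 dB


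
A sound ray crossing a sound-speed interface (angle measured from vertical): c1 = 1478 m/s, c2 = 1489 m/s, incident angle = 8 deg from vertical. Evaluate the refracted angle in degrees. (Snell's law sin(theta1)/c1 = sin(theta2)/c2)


sin(theta2) = (c2/c1)*sin(theta1) = (1489/1478)*sin(8 deg) = 0.14021
theta2 = arcsin(0.14021) = 8.06

8.06 deg


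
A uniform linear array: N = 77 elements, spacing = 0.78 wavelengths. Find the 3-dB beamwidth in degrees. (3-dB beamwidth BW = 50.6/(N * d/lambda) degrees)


BW = 50.6 / (77 * 0.78) = 50.6 / 60.06 = 0.84

0.84 deg


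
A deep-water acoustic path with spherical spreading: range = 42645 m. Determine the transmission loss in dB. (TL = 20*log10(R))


TL = 20*log10(42645) = 92.6

92.6 dB


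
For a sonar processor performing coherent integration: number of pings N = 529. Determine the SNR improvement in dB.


Gain = 10*log10(529) = 27.23

27.23 dB


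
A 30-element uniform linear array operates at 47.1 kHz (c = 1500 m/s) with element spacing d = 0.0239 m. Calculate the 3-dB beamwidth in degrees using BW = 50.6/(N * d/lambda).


2.25 deg


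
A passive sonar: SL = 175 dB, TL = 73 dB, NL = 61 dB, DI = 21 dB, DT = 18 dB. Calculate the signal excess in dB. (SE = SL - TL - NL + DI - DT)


SE = SL - TL - NL + DI - DT = 175 - 73 - 61 + 21 - 18 = 44

44 dB


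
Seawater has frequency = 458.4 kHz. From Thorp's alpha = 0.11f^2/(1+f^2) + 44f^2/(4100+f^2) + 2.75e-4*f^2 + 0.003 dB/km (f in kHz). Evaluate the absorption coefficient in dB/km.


101.057 dB/km


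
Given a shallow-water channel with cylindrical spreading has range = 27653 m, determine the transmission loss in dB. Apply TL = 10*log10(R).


TL = 10*log10(27653) = 44.42

44.42 dB


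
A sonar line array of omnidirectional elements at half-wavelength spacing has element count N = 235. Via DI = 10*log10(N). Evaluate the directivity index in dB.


DI = 10*log10(235) = 23.71

23.71 dB


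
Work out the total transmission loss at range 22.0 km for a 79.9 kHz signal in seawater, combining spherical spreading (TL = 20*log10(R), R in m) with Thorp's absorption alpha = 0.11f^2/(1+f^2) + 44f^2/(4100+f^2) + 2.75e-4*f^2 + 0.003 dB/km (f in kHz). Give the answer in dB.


717.4 dB


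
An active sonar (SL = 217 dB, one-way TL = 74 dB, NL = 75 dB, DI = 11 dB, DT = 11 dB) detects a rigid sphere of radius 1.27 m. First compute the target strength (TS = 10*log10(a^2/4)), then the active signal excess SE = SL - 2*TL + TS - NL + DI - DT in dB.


Step 1: TS = 10*log10(1.27^2/4) = -3.94 dB
Step 2: SE = SL - 2*TL + TS - NL + DI - DT = 217 - 2*74 + (-3.94) - 75 + 11 - 11 = -9.94

-9.94 dB


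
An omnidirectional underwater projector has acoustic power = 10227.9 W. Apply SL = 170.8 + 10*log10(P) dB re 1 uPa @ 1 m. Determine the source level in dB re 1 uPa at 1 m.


SL = 170.8 + 10*log10(10227.9) = 170.8 + 40.1 = 210.9

210.9 dB


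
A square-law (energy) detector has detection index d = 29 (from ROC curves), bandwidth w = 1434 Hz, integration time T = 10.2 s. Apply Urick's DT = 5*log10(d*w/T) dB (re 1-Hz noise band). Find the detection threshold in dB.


DT = 5*log10(d*w/T) = 5*log10(29 * 1434 / 10.2) = 5*log10(4077.06) = 18.05

18.05 dB


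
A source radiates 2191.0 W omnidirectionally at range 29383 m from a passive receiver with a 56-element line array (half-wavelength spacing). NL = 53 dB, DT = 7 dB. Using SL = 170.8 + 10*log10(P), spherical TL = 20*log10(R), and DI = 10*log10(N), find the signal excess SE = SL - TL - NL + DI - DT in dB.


Step 1: SL = 170.8 + 10*log10(2191.0) = 204.21 dB
Step 2: TL = 20*log10(29383) = 89.36 dB
Step 3: DI = 10*log10(56) = 17.48 dB
Step 4: SE = SL - TL - NL + DI - DT = 204.21 - 89.36 - 53 + 17.48 - 7 = 72.33

72.33 dB


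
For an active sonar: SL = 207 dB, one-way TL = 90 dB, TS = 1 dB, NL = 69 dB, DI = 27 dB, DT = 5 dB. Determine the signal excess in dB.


SE = SL - 2*TL + TS - NL + DI - DT = 207 - 2*90 + (1) - 69 + 27 - 5 = -19

-19 dB


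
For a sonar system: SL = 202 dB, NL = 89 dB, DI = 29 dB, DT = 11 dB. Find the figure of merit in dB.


FOM = SL - NL + DI - DT = 202 - 89 + 29 - 11 = 131

131 dB


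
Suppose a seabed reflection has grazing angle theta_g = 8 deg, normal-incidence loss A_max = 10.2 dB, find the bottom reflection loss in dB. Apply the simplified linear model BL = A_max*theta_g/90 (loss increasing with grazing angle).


BL = A_max * theta_g / 90 = 10.2 * 8 / 90 = 0.91

0.91 dB


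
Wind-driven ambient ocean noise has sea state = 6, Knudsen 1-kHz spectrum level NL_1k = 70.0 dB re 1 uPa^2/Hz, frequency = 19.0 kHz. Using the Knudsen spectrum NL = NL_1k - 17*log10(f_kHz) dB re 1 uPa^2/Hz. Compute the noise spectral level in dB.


NL = NL_1k - 17*log10(f_kHz) = 70.0 - 17*log10(19.0) = 70.0 - (21.74) = 48.26

48.26 dB


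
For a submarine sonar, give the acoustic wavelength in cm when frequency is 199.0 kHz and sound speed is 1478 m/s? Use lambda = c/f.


lambda = c/f = 1478 / 199000 = 0.0074 m = 0.74 cm

0.74 cm


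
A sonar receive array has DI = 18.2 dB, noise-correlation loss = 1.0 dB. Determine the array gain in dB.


AG = DI - L_corr = 18.2 - 1.0 = 17.2

17.2 dB


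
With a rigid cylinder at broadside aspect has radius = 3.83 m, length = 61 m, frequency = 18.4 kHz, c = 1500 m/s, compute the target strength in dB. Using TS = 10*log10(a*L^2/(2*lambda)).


49.42 dB


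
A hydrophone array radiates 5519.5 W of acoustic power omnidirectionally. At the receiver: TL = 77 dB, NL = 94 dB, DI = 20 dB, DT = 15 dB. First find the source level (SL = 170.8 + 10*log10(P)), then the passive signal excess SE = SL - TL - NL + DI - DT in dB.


Step 1: SL = 170.8 + 10*log10(5519.5) = 208.22 dB
Step 2: SE = SL - TL - NL + DI - DT = 208.22 - 77 - 94 + 20 - 15 = 42.22

42.22 dB


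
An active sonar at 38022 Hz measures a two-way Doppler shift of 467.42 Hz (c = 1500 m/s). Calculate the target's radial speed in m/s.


9.22 m/s


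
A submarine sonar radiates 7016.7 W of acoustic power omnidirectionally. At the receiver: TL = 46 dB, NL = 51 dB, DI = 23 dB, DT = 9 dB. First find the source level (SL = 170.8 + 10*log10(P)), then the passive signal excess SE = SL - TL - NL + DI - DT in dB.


Step 1: SL = 170.8 + 10*log10(7016.7) = 209.26 dB
Step 2: SE = SL - TL - NL + DI - DT = 209.26 - 46 - 51 + 23 - 9 = 126.26

126.26 dB


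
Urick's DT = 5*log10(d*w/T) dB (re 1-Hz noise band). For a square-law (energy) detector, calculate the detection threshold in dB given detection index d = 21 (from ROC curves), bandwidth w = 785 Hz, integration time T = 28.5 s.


DT = 5*log10(d*w/T) = 5*log10(21 * 785 / 28.5) = 5*log10(578.42) = 13.81

13.81 dB


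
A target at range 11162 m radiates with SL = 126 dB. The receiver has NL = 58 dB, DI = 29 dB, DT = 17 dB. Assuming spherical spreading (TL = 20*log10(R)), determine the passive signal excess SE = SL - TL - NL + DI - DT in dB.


Step 1: TL = 20*log10(11162) = 80.95 dB
Step 2: SE = 126 - 80.95 - 58 + 29 - 17 = -0.95

-0.95 dB


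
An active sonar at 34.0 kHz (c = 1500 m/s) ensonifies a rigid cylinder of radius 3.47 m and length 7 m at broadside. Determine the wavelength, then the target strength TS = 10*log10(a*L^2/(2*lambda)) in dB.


Step 1: lambda = c/f = 1500/34000 = 0.04412 m
Step 2: TS = 10*log10(a*L^2/(2*lambda)) = 10*log10(3.47*7^2/(2*0.04412)) = 32.85

32.85 dB


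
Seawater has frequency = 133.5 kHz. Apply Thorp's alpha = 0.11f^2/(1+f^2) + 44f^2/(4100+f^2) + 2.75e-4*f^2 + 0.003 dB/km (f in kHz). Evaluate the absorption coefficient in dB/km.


f^2 = 17822.25
alpha = 0.11*17822.25/(1+17822.25) + 44*17822.25/(4100+17822.25) + 2.75e-4*17822.25 + 0.003 = 40.785

40.785 dB/km


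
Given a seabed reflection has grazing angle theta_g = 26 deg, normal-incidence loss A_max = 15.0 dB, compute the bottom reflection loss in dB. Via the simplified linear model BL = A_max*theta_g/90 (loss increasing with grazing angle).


BL = A_max * theta_g / 90 = 15.0 * 26 / 90 = 4.33

4.33 dB


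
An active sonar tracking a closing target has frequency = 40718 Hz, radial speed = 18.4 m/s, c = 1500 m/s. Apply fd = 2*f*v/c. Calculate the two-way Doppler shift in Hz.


998.95 Hz


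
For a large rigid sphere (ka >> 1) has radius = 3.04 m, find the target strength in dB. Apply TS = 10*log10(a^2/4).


TS = 10*log10(3.04^2 / 4) = 10*log10(2.3104) = 3.64

3.64 dB


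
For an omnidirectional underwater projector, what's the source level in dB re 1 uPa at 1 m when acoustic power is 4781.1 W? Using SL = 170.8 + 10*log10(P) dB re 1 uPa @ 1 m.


207.6 dB


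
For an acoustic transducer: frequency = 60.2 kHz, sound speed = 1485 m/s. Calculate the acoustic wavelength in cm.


2.47 cm


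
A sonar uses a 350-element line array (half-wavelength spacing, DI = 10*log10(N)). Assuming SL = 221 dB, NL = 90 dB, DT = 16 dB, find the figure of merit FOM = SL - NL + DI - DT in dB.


Step 1: DI = 10*log10(350) = 25.44 dB
Step 2: FOM = SL - NL + DI - DT = 221 - 90 + 25.44 - 16 = 140.44

140.44 dB


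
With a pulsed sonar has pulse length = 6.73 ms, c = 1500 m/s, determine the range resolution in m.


dR = c*tau/2 = 1500 * 6.73e-3 / 2 = 5.0475

5.0475 m


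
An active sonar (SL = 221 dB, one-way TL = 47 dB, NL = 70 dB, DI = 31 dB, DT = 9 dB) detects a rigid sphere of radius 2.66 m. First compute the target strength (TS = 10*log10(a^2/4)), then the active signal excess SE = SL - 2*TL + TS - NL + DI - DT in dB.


Step 1: TS = 10*log10(2.66^2/4) = 2.48 dB
Step 2: SE = SL - 2*TL + TS - NL + DI - DT = 221 - 2*47 + (2.48) - 70 + 31 - 9 = 81.48

81.48 dB


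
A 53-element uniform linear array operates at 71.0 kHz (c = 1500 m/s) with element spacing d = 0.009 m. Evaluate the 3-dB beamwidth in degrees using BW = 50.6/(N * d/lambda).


Step 1: lambda = 1500/71000 = 0.02113 m
Step 2: d/lambda = 0.009/0.02113 = 0.4259
Step 3: BW = 50.6/(N * d/lambda) = 50.6/(53 * 0.4259) = 2.24

2.24 deg


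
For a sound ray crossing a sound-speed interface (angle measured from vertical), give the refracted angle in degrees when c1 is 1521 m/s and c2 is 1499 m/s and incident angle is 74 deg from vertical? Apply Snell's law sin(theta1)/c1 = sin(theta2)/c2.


71.33 deg


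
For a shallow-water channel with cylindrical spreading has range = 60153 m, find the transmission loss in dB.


TL = 10*log10(60153) = 47.79

47.79 dB


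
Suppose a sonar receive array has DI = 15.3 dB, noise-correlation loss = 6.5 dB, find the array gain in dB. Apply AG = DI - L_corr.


AG = DI - L_corr = 15.3 - 6.5 = 8.8

8.8 dB


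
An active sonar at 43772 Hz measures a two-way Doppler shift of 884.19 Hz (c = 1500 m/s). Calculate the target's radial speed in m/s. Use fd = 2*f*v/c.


15.15 m/s


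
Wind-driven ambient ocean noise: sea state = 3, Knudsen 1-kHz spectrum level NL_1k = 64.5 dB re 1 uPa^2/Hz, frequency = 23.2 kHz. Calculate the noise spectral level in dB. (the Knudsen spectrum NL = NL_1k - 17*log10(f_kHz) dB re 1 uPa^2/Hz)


NL = NL_1k - 17*log10(f_kHz) = 64.5 - 17*log10(23.2) = 64.5 - (23.21) = 41.29

41.29 dB


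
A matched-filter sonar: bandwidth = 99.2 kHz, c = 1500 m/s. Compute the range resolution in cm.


dR = c/(2*BW) = 1500 / (2 * 99.2e3) = 0.0076 m = 0.76 cm

0.76 cm


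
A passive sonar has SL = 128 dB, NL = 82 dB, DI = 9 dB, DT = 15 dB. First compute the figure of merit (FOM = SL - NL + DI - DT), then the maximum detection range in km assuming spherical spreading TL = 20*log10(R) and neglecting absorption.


Step 1: FOM = SL - NL + DI - DT = 128 - 82 + 9 - 15 = 40 dB
Step 2: at max range FOM = TL = 20*log10(R), so R = 10^(40/20) = 100.0 m = 0.1 km

0.1 km


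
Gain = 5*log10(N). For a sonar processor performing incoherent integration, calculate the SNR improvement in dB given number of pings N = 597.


13.88 dB


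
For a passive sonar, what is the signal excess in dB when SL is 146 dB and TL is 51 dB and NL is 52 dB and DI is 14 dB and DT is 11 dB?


46 dB


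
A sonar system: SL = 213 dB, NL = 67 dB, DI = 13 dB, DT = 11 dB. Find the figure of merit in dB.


FOM = SL - NL + DI - DT = 213 - 67 + 13 - 11 = 148

148 dB


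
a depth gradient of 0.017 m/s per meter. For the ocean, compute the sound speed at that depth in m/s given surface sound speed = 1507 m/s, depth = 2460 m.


c = 1507 + 0.017 * 2460 = 1548.82

1548.82 m/s


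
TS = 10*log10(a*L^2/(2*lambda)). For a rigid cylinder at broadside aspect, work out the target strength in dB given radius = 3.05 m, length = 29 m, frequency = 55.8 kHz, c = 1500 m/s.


46.79 dB


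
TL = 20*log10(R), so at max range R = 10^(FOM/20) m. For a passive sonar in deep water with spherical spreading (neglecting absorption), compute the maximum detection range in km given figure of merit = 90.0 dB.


At max range FOM = TL, so 20*log10(R) = 90.0
R = 10^(90.0/20) = 31622.78 m = 31.62 km

31.62 km


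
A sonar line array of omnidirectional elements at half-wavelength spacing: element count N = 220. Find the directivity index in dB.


DI = 10*log10(220) = 23.42

23.42 dB


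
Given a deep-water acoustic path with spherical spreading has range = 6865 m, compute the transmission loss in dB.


TL = 20*log10(6865) = 76.73

76.73 dB


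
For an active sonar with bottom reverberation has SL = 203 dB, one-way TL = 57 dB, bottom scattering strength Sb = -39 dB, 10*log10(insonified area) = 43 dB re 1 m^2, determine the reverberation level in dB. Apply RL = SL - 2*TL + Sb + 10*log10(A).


RL = SL - 2*TL + Sb + 10*log10(A) = 203 - 2*57 + (-39) + 43 = 93

93 dB


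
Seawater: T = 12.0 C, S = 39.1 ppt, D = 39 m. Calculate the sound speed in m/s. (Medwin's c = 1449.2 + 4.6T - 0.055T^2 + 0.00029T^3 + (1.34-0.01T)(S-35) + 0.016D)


c = 1449.2 + 4.6*12.0 - 0.055*12.0^2 + 0.00029*12.0^3 + (1.34 - 0.01*12.0)*(39.1 - 35) + 0.016*39 = 1502.61

1502.61 m/s


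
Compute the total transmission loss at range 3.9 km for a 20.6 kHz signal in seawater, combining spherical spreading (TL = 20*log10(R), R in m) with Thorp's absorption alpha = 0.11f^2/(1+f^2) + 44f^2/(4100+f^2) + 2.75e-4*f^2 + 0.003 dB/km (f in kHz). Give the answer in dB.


88.81 dB


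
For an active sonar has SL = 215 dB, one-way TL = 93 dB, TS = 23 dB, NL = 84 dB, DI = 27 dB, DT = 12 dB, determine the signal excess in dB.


SE = SL - 2*TL + TS - NL + DI - DT = 215 - 2*93 + (23) - 84 + 27 - 12 = -17

-17 dB


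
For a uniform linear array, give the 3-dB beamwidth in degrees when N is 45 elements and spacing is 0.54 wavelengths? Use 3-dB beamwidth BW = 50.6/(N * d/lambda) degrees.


2.08 deg


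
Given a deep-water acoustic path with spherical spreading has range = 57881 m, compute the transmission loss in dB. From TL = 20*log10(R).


TL = 20*log10(57881) = 95.25

95.25 dB


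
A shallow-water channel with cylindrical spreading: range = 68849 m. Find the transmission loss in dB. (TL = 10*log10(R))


TL = 10*log10(68849) = 48.38

48.38 dB


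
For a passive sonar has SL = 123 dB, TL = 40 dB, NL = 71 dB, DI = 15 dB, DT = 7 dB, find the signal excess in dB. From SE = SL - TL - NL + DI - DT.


SE = SL - TL - NL + DI - DT = 123 - 40 - 71 + 15 - 7 = 20

20 dB


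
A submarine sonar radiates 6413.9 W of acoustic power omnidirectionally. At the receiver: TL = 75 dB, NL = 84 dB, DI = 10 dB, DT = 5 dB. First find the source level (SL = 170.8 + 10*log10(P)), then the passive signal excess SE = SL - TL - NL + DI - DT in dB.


Step 1: SL = 170.8 + 10*log10(6413.9) = 208.87 dB
Step 2: SE = SL - TL - NL + DI - DT = 208.87 - 75 - 84 + 10 - 5 = 54.87

54.87 dB


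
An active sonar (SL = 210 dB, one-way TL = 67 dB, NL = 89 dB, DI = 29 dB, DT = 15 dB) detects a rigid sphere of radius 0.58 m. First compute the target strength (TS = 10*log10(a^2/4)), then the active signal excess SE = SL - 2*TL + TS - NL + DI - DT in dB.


Step 1: TS = 10*log10(0.58^2/4) = -10.75 dB
Step 2: SE = SL - 2*TL + TS - NL + DI - DT = 210 - 2*67 + (-10.75) - 89 + 29 - 15 = -9.75

-9.75 dB


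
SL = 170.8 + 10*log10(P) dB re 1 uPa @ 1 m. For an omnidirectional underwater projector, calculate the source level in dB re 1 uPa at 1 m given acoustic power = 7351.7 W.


SL = 170.8 + 10*log10(7351.7) = 170.8 + 38.66 = 209.46

209.46 dB


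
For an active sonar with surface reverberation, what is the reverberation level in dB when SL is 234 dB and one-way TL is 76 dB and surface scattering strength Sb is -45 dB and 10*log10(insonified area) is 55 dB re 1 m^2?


RL = SL - 2*TL + Sb + 10*log10(A) = 234 - 2*76 + (-45) + 55 = 92

92 dB


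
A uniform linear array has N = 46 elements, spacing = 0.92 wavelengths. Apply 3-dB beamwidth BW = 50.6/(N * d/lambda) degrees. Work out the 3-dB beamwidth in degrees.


BW = 50.6 / (46 * 0.92) = 50.6 / 42.32 = 1.2

1.2 deg


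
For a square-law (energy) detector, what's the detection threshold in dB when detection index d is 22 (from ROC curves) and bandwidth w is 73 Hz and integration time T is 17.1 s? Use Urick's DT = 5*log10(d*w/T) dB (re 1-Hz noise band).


DT = 5*log10(d*w/T) = 5*log10(22 * 73 / 17.1) = 5*log10(93.92) = 9.86

9.86 dB


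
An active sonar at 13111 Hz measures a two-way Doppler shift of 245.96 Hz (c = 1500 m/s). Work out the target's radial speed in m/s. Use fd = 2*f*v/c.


From fd = 2*f*v/c, v = c*fd/(2*f) = 1500 * 245.96 / (2*13111) = 14.07

14.07 m/s


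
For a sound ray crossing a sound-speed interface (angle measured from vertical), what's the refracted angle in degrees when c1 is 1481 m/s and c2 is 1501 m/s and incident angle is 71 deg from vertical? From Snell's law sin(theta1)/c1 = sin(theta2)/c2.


73.39 deg


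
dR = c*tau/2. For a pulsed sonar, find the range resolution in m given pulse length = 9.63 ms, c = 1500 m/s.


7.2225 m


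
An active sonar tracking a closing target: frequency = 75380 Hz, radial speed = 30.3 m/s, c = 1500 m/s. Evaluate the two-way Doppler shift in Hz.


3045.35 Hz


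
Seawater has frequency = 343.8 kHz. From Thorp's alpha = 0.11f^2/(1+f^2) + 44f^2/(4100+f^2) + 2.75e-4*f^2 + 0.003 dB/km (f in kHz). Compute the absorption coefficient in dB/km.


f^2 = 118198.44
alpha = 0.11*118198.44/(1+118198.44) + 44*118198.44/(4100+118198.44) + 2.75e-4*118198.44 + 0.003 = 75.142

75.142 dB/km


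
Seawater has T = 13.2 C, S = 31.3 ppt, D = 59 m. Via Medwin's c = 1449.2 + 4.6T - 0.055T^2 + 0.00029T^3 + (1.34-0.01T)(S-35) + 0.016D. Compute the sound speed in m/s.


c = 1449.2 + 4.6*13.2 - 0.055*13.2^2 + 0.00029*13.2^3 + (1.34 - 0.01*13.2)*(31.3 - 35) + 0.016*59 = 1497.48

1497.48 m/s


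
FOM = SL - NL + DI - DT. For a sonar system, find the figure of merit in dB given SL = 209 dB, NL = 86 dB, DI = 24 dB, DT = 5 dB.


142 dB


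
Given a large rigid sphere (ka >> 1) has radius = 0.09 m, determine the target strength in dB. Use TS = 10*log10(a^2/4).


TS = 10*log10(0.09^2 / 4) = 10*log10(0.002025) = -26.94

-26.94 dB


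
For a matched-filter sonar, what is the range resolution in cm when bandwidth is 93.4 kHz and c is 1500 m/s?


dR = c/(2*BW) = 1500 / (2 * 93.4e3) = 0.008 m = 0.8 cm

0.8 cm


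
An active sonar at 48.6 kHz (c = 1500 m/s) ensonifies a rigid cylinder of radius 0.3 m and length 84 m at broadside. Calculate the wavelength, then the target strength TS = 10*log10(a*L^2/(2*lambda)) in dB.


Step 1: lambda = c/f = 1500/48600 = 0.03086 m
Step 2: TS = 10*log10(a*L^2/(2*lambda)) = 10*log10(0.3*84^2/(2*0.03086)) = 45.35

45.35 dB


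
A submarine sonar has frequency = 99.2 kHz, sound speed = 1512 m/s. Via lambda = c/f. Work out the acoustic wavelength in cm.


1.52 cm


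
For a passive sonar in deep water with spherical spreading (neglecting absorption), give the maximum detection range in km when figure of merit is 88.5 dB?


At max range FOM = TL, so 20*log10(R) = 88.5
R = 10^(88.5/20) = 26607.25 m = 26.61 km

26.61 km


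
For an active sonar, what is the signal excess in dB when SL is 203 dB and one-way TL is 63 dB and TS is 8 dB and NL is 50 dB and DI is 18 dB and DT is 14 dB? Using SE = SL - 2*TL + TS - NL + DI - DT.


SE = SL - 2*TL + TS - NL + DI - DT = 203 - 2*63 + (8) - 50 + 18 - 14 = 39

39 dB


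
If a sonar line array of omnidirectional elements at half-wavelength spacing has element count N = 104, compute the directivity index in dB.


DI = 10*log10(104) = 20.17

20.17 dB


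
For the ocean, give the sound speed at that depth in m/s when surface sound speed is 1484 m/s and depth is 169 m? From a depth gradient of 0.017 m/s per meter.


1486.873 m/s


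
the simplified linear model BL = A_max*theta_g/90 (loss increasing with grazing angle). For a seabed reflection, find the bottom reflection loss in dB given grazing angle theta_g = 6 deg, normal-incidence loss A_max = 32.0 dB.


BL = A_max * theta_g / 90 = 32.0 * 6 / 90 = 2.13

2.13 dB


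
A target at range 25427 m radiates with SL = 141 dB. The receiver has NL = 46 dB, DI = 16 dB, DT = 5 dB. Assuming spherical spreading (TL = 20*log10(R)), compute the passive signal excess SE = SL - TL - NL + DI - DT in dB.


17.89 dB


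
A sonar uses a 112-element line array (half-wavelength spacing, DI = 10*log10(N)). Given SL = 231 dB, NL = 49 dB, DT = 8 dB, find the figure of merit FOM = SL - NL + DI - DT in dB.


Step 1: DI = 10*log10(112) = 20.49 dB
Step 2: FOM = SL - NL + DI - DT = 231 - 49 + 20.49 - 8 = 194.49

194.49 dB


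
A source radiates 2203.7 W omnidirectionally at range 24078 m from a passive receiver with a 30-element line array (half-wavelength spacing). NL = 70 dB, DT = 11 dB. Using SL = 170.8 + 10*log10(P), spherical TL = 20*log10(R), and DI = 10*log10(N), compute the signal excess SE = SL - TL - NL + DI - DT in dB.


Step 1: SL = 170.8 + 10*log10(2203.7) = 204.23 dB
Step 2: TL = 20*log10(24078) = 87.63 dB
Step 3: DI = 10*log10(30) = 14.77 dB
Step 4: SE = SL - TL - NL + DI - DT = 204.23 - 87.63 - 70 + 14.77 - 11 = 50.37

50.37 dB


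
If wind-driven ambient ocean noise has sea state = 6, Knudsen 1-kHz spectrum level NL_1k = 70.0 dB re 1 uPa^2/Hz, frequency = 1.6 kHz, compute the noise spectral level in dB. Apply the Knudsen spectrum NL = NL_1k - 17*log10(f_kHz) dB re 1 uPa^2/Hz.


66.53 dB


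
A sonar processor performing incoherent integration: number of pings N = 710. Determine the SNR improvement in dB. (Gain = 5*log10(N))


Gain = 5*log10(710) = 14.26

14.26 dB


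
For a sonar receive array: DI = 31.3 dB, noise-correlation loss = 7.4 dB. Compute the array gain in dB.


AG = DI - L_corr = 31.3 - 7.4 = 23.9

23.9 dB


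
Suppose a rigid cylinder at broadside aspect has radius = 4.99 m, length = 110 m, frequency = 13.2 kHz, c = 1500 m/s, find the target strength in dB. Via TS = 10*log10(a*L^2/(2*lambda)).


lambda = 1500/13200 = 0.11364 m
TS = 10*log10(4.99*110^2/(2*0.11364)) = 54.24

54.24 dB


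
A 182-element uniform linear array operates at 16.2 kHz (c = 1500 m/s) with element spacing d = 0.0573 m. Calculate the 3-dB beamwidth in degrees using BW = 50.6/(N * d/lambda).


0.45 deg


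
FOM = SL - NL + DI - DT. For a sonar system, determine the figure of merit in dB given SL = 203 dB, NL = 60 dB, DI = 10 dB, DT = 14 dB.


FOM = SL - NL + DI - DT = 203 - 60 + 10 - 14 = 139

139 dB


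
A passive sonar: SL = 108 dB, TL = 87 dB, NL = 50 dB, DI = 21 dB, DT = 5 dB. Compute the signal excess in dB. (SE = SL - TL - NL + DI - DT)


SE = SL - TL - NL + DI - DT = 108 - 87 - 50 + 21 - 5 = -13

-13 dB


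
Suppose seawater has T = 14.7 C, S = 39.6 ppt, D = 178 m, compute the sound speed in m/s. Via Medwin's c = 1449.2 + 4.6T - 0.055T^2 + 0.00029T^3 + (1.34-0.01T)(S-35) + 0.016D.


c = 1449.2 + 4.6*14.7 - 0.055*14.7^2 + 0.00029*14.7^3 + (1.34 - 0.01*14.7)*(39.6 - 35) + 0.016*178 = 1514.19

1514.19 m/s


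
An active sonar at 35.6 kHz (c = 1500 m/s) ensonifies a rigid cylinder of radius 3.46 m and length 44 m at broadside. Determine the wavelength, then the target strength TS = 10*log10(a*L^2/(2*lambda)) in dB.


Step 1: lambda = c/f = 1500/35600 = 0.04213 m
Step 2: TS = 10*log10(a*L^2/(2*lambda)) = 10*log10(3.46*44^2/(2*0.04213)) = 49.0

49.0 dB
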